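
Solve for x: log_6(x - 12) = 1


Convert to exponential form: x - 12 = 6^1 = 6
x = 6 + 12 = 18
Check: log_6(18 - 12) = log_6(6) = log_6(6) = 1 ✓

x = 18


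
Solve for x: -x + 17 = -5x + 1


Starting with: -x + 17 = -5x + 1
Move all x terms to left: (-1 + 5)x = 1 - 17
Simplify: 4x = -16
Divide both sides by 4: x = -4

x = -4


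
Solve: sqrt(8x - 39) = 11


Square both sides: 8x - 39 = 11^2 = 121
8x = 121 + 39 = 160
x = 20
Check: sqrt(8*20 - 39) = sqrt(121) = 11 ✓

x = 20


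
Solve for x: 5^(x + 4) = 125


Express both sides with the same base.
125 = 5^3
Since the bases match, equate exponents: x + 4 = 3
So x = 3 - (4) = -1

x = -1


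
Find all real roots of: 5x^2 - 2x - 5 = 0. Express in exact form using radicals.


Using the quadratic formula: x = (-b ± sqrt(b^2 - 4ac)) / (2a)
Here a = 5, b = -2, c = -5
Discriminant = b^2 - 4ac = (-2)^2 - 4(5)(-5) = 4 + 100 = 104
Since discriminant = 104 > 0, there are two real roots.
x = (2 ± 2*sqrt(26)) / 10
Simplifying: x = (1 ± sqrt(26)) / 5
Numerically: x ≈ 1.2198 or x ≈ -0.8198

x = (1 + sqrt(26)) / 5 or x = (1 - sqrt(26)) / 5


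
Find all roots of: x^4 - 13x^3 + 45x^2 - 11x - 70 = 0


Let p(x) = x^4 - 13x^3 + 45x^2 - 11x - 70. By the rational root theorem (leading coefficient 1), any rational root is an integer divisor of 70: try ±1, ±2, ... in turn.
Test x = 1: value = -48 ≠ 0.
Test x = -1: value = 0 ✓, so (x + 1) is a factor.
Synthetic division by (x + 1): bring down 1; 1(-1) - 13 = -14; (-14)(-1) + 45 = 59; 59(-1) - 11 = -70; (-70)(-1) - 70 = 0 → quotient x^3 - 14x^2 + 59x - 70, remainder 0.
Continue with the quotient x^3 - 14x^2 + 59x - 70 (candidates must divide 70; re-test x = -1 first in case it repeats).
Test x = -1: value = -144 ≠ 0.
Test x = 2: value = 0 ✓, so (x - 2) is a factor.
Synthetic division by (x - 2): bring down 1; 1(2) - 14 = -12; (-12)(2) + 59 = 35; 35(2) - 70 = 0 → quotient x^2 - 12x + 35, remainder 0.
Solve the quadratic x^2 - 12x + 35 = 0: discriminant = (-12)^2 - 4(1)(35) = 144 - 140 = 4.
sqrt(4) = 2, so x = (12 ± 2)/2: x = 7 or x = 5.
Collecting all roots found:

x = -1, x = 2, x = 5, x = 7


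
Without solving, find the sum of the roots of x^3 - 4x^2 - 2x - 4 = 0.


By Vieta's formulas for x^3 + bx^2 + cx + d = 0:
  r1 + r2 + r3 = -b/a = 4
  r1*r2 + r1*r3 + r2*r3 = c/a = -2
  r1*r2*r3 = -d/a = 4


Sum = 4


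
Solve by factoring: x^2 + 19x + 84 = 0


We need two numbers that multiply to 84 and add to 19.
Those numbers are 12 and 7 (since 12 * 7 = 84 and 12 + 7 = 19).
So x^2 + 19x + 84 = (x + 12)(x + 7) = 0
Setting each factor to zero: x = -12 or x = -7

x = -12, x = -7


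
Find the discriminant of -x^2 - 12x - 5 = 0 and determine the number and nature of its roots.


For ax^2 + bx + c = 0, discriminant D = b^2 - 4ac
Here a = -1, b = -12, c = -5
D = (-12)^2 - 4(-1)(-5) = 144 - 20 = 124

D = 124 > 0 but not a perfect square
The equation has 2 distinct real irrational roots.

Discriminant = 124, 2 distinct real irrational roots


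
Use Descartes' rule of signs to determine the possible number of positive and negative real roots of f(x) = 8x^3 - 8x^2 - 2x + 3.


Descartes' rule of signs:

For positive roots, count sign changes in f(x) = 8x^3 - 8x^2 - 2x + 3:
Signs of coefficients: +, -, -, +
Number of sign changes: 2
Possible positive real roots: 2, 0

For negative roots, examine f(-x) = -8x^3 - 8x^2 + 2x + 3:
Signs of coefficients: -, -, +, +
Number of sign changes: 1
Possible negative real roots: 1

Positive roots: 2 or 0; Negative roots: 1


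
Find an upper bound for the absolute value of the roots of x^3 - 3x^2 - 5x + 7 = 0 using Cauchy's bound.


Cauchy's bound: all roots r satisfy |r| <= 1 + max(|a_i/a_n|) for i = 0,...,n-1
where a_n is the leading coefficient.

Coefficients: [1, -3, -5, 7]
Leading coefficient a_n = 1
Ratios |a_i/a_n|: 3, 5, 7
Maximum ratio: 7
Cauchy's bound: |r| <= 1 + 7 = 8

Upper bound = 8


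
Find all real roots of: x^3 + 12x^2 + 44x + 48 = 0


Let p(x) = x^3 + 12x^2 + 44x + 48. By the rational root theorem (leading coefficient 1), any rational root is an integer divisor of 48: try ±1, ±2, ... in turn.
Test x = 1: value = 105 ≠ 0.
Test x = -1: value = 15 ≠ 0.
Test x = 2: value = 192 ≠ 0.
Test x = -2: value = 0 ✓, so (x + 2) is a factor.
Synthetic division by (x + 2): bring down 1; 1(-2) + 12 = 10; 10(-2) + 44 = 24; 24(-2) + 48 = 0 → quotient x^2 + 10x + 24, remainder 0.
Solve the quadratic x^2 + 10x + 24 = 0: discriminant = 10^2 - 4(1)(24) = 100 - 96 = 4.
sqrt(4) = 2, so x = (-10 ± 2)/2: x = -4 or x = -6.

x = -6, x = -4, x = -2


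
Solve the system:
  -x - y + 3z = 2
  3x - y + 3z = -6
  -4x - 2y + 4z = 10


Using Cramer's rule. Expand each determinant along the first row.
D  = (-1)*[(-1)*4 - 3*(-2)] - (-1)*[3*4 - 3*(-4)] + 3*[3*(-2) - (-1)*(-4)]
  = (-1)*(2) - (-1)*(24) + 3*(-10) = -8
Dx = 2*[(-1)*4 - 3*(-2)] - (-1)*[(-6)*4 - 3*10] + 3*[(-6)*(-2) - (-1)*10]
  = 2*(2) - (-1)*(-54) + 3*(22) = 16
Dy = (-1)*[(-6)*4 - 3*10] - 2*[3*4 - 3*(-4)] + 3*[3*10 - (-6)*(-4)]
  = (-1)*(-54) - 2*(24) + 3*(6) = 24
Dz = (-1)*[(-1)*10 - (-6)*(-2)] - (-1)*[3*10 - (-6)*(-4)] + 2*[3*(-2) - (-1)*(-4)]
  = (-1)*(-22) - (-1)*(6) + 2*(-10) = 8
x = Dx/D = 16/-8 = -2, y = Dy/D = 24/-8 = -3, z = Dz/D = 8/-8 = -1
Check eq1: (-1)(-2) + (-1)(-3) + (3)(-1) = 2 = 2 ✓
Check eq2: (3)(-2) + (-1)(-3) + (3)(-1) = -6 = -6 ✓
Check eq3: (-4)(-2) + (-2)(-3) + (4)(-1) = 10 = 10 ✓

x = -2, y = -3, z = -1


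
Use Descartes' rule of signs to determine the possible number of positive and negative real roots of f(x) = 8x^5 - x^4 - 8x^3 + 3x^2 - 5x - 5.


Descartes' rule of signs:

For positive roots, count sign changes in f(x) = 8x^5 - x^4 - 8x^3 + 3x^2 - 5x - 5:
Signs of coefficients: +, -, -, +, -, -
Number of sign changes: 3
Possible positive real roots: 3, 1

For negative roots, examine f(-x) = -8x^5 - x^4 + 8x^3 + 3x^2 + 5x - 5:
Signs of coefficients: -, -, +, +, +, -
Number of sign changes: 2
Possible negative real roots: 2, 0

Positive roots: 3 or 1; Negative roots: 2 or 0


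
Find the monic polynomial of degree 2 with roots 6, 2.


A monic polynomial with roots 6, 2 is:
p(x) = (x - 6)(x - 2)
After multiplying by (x - 6): x - 6
After multiplying by (x - 2): x^2 - 8x + 12

x^2 - 8x + 12


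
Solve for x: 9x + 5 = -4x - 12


Starting with: 9x + 5 = -4x - 12
Move all x terms to left: (9 + 4)x = -12 - 5
Simplify: 13x = -17
Divide both sides by 13: x = -17/13

x = -17/13


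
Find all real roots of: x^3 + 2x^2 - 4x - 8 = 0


Let p(x) = x^3 + 2x^2 - 4x - 8. By the rational root theorem (leading coefficient 1), any rational root is an integer divisor of 8: try ±1, ±2, ... in turn.
Test x = 1: value = -9 ≠ 0.
Test x = -1: value = -3 ≠ 0.
Test x = 2: value = 0 ✓, so (x - 2) is a factor.
Synthetic division by (x - 2): bring down 1; 1(2) + 2 = 4; 4(2) - 4 = 4; 4(2) - 8 = 0 → quotient x^2 + 4x + 4, remainder 0.
Solve the quadratic x^2 + 4x + 4 = 0: discriminant = 4^2 - 4(1)(4) = 16 - 16 = 0.
Discriminant = 0, so a double root: x = -4/2 = -2.

x = -2 (multiplicity 2), x = 2


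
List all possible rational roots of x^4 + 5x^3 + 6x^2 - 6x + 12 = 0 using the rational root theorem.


Rational root theorem: possible roots are ±p/q where:
  p divides the constant term (12): p ∈ {1, 2, 3, 4, 6, 12}
  q divides the leading coefficient (1): q ∈ {1}

All possible rational roots: -12, -6, -4, -3, -2, -1, 1, 2, 3, 4, 6, 12

-12, -6, -4, -3, -2, -1, 1, 2, 3, 4, 6, 12


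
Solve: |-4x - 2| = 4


An absolute value equation |expr| = 4 gives two cases:
Case 1: -4x - 2 = 4
  -4x = 6, so x = -3/2
Case 2: -4x - 2 = -4
  -4x = -2, so x = 1/2

x = -3/2, x = 1/2


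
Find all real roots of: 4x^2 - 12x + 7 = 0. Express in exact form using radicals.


Using the quadratic formula: x = (-b ± sqrt(b^2 - 4ac)) / (2a)
Here a = 4, b = -12, c = 7
Discriminant = b^2 - 4ac = (-12)^2 - 4(4)(7) = 144 - 112 = 32
Since discriminant = 32 > 0, there are two real roots.
x = (12 ± 4*sqrt(2)) / 8
Simplifying: x = (3 ± sqrt(2)) / 2
Numerically: x ≈ 2.2071 or x ≈ 0.7929

x = (3 + sqrt(2)) / 2 or x = (3 - sqrt(2)) / 2


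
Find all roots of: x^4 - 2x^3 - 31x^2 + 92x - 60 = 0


Let p(x) = x^4 - 2x^3 - 31x^2 + 92x - 60. By the rational root theorem (leading coefficient 1), any rational root is an integer divisor of 60: try ±1, ±2, ... in turn.
Test x = 1: value = 0 ✓, so (x - 1) is a factor.
Synthetic division by (x - 1): bring down 1; 1(1) - 2 = -1; (-1)(1) - 31 = -32; (-32)(1) + 92 = 60; 60(1) - 60 = 0 → quotient x^3 - x^2 - 32x + 60, remainder 0.
Continue with the quotient x^3 - x^2 - 32x + 60 (candidates must divide 60; re-test x = 1 first in case it repeats).
Test x = 1: value = 28 ≠ 0.
Test x = -1: value = 90 ≠ 0.
Test x = 2: value = 0 ✓, so (x - 2) is a factor.
Synthetic division by (x - 2): bring down 1; 1(2) - 1 = 1; 1(2) - 32 = -30; (-30)(2) + 60 = 0 → quotient x^2 + x - 30, remainder 0.
Solve the quadratic x^2 + x - 30 = 0: discriminant = 1^2 - 4(1)(-30) = 1 + 120 = 121.
sqrt(121) = 11, so x = (-1 ± 11)/2: x = 5 or x = -6.
Collecting all roots found:

x = -6, x = 1, x = 2, x = 5


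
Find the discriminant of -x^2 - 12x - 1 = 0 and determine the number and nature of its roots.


For ax^2 + bx + c = 0, discriminant D = b^2 - 4ac
Here a = -1, b = -12, c = -1
D = (-12)^2 - 4(-1)(-1) = 144 - 4 = 140

D = 140 > 0 but not a perfect square
The equation has 2 distinct real irrational roots.

Discriminant = 140, 2 distinct real irrational roots


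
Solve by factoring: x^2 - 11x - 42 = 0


We need two numbers that multiply to -42 and add to -11.
Those numbers are 3 and -14 (since 3 * (-14) = -42 and 3 + (-14) = -11).
So x^2 - 11x - 42 = (x + 3)(x - 14) = 0
Setting each factor to zero: x = -3 or x = 14

x = -3, x = 14


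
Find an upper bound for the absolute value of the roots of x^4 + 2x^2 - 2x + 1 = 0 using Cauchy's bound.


Cauchy's bound: all roots r satisfy |r| <= 1 + max(|a_i/a_n|) for i = 0,...,n-1
where a_n is the leading coefficient.

Coefficients: [1, 0, 2, -2, 1]
Leading coefficient a_n = 1
Ratios |a_i/a_n|: 0, 2, 2, 1
Maximum ratio: 2
Cauchy's bound: |r| <= 1 + 2 = 3

Upper bound = 3


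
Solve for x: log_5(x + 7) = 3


Convert to exponential form: x + 7 = 5^3 = 125
x = 125 - 7 = 118
Check: log_5(118 + 7) = log_5(125) = log_5(125) = 3 ✓

x = 118


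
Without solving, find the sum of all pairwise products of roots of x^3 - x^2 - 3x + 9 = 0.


By Vieta's formulas for x^3 + bx^2 + cx + d = 0:
  r1 + r2 + r3 = -b/a = 1
  r1*r2 + r1*r3 + r2*r3 = c/a = -3
  r1*r2*r3 = -d/a = -9


Sum of pairwise products = -3


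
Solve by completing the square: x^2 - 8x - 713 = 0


Start: x^2 - 8x - 713 = 0
Move constant: x^2 - 8x = 713
Half of -8 is -4, squared is 16
Add 16 to both sides: x^2 - 8x + 16 = 729
(x - 4)^2 = 729
x - 4 = ±27
x = 4 + 27 = 31 or x = 4 - 27 = -23

x = -23, x = 31


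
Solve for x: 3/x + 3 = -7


Subtract 3 from both sides: 3/x = -10
Multiply both sides by x: 3 = -10 * x
Divide by -10: x = -3/10

x = -3/10


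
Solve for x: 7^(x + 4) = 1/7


Express both sides with the same base.
1/7 = 7^(-1)
Since the bases match, equate exponents: x + 4 = -1
So x = -1 - (4) = -5

x = -5


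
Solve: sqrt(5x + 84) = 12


Square both sides: 5x + 84 = 12^2 = 144
5x = 144 - 84 = 60
x = 12
Check: sqrt(5*12 + 84) = sqrt(144) = 12 ✓

x = 12


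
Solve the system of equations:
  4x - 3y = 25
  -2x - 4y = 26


Using Cramer's rule:
Determinant D = (4)(-4) - (-2)(-3) = -16 - 6 = -22
Dx = (25)(-4) - (26)(-3) = -100 + 78 = -22
Dy = (4)(26) - (-2)(25) = 104 + 50 = 154
x = Dx/D = -22/-22 = 1
y = Dy/D = 154/-22 = -7

x = 1, y = -7


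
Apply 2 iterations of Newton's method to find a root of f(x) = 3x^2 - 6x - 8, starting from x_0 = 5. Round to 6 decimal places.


Newton's method: x_(n+1) = x_n - f(x_n)/f'(x_n)
f(x) = 3x^2 - 6x - 8
f'(x) = 6x - 6

Iteration 1:
  f(5.000000) = 37.000000
  f'(5.000000) = 24.000000
  x_1 = 5.000000 - (37.000000)/(24.000000) = 3.458333

Iteration 2:
  f(3.458333) = 7.130208
  f'(3.458333) = 14.750000
  x_2 = 3.458333 - (7.130208)/(14.750000) = 2.974929

x_2 = 2.974929


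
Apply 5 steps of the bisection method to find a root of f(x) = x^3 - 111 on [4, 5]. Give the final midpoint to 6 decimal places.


f(x) = x^3 - 111
f(4) = -47 < 0
f(5) = 14 > 0

Step 1: midpoint = (4.000000 + 5.000000)/2 = 4.500000
  f(4.500000) = -19.875000
  f(mid) < 0, so root is in [4.500000, 5.000000]

Step 2: midpoint = (4.500000 + 5.000000)/2 = 4.750000
  f(4.750000) = -3.828125
  f(mid) < 0, so root is in [4.750000, 5.000000]

Step 3: midpoint = (4.750000 + 5.000000)/2 = 4.875000
  f(4.875000) = 4.857422
  f(mid) > 0, so root is in [4.750000, 4.875000]

Step 4: midpoint = (4.750000 + 4.875000)/2 = 4.812500
  f(4.812500) = 0.458252
  f(mid) > 0, so root is in [4.750000, 4.812500]

Step 5: midpoint = (4.750000 + 4.812500)/2 = 4.781250
  f(4.781250) = -1.698944
  f(mid) < 0, so root is in [4.781250, 4.812500]

midpoint = 4.781250


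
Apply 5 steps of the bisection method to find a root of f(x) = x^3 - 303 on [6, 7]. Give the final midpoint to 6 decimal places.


f(x) = x^3 - 303
f(6) = -87 < 0
f(7) = 40 > 0

Step 1: midpoint = (6.000000 + 7.000000)/2 = 6.500000
  f(6.500000) = -28.375000
  f(mid) < 0, so root is in [6.500000, 7.000000]

Step 2: midpoint = (6.500000 + 7.000000)/2 = 6.750000
  f(6.750000) = 4.546875
  f(mid) > 0, so root is in [6.500000, 6.750000]

Step 3: midpoint = (6.500000 + 6.750000)/2 = 6.625000
  f(6.625000) = -12.224609
  f(mid) < 0, so root is in [6.625000, 6.750000]

Step 4: midpoint = (6.625000 + 6.750000)/2 = 6.687500
  f(6.687500) = -3.917236
  f(mid) < 0, so root is in [6.687500, 6.750000]

Step 5: midpoint = (6.687500 + 6.750000)/2 = 6.718750
  f(6.718750) = 0.295135
  f(mid) > 0, so root is in [6.687500, 6.718750]

midpoint = 6.718750


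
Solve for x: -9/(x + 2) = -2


Multiply both sides by (x + 2): -9 = -2(x + 2)
Distribute: -9 = -2x - 4
-2x = -9 + 4 = -5
x = 5/2

x = 5/2


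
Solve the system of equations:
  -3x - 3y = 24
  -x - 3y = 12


Using Cramer's rule:
Determinant D = (-3)(-3) - (-1)(-3) = 9 - 3 = 6
Dx = (24)(-3) - (12)(-3) = -72 + 36 = -36
Dy = (-3)(12) - (-1)(24) = -36 + 24 = -12
x = Dx/D = -36/6 = -6
y = Dy/D = -12/6 = -2

x = -6, y = -2


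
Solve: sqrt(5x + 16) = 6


Square both sides: 5x + 16 = 6^2 = 36
5x = 36 - 16 = 20
x = 4
Check: sqrt(5*4 + 16) = sqrt(36) = 6 ✓

x = 4


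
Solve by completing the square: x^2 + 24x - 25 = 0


Start: x^2 + 24x - 25 = 0
Move constant: x^2 + 24x = 25
Half of 24 is 12, squared is 144
Add 144 to both sides: x^2 + 24x + 144 = 169
(x + 12)^2 = 169
x + 12 = ±13
x = -12 + 13 = 1 or x = -12 - 13 = -25

x = -25, x = 1


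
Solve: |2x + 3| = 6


An absolute value equation |expr| = 6 gives two cases:
Case 1: 2x + 3 = 6
  2x = 3, so x = 3/2
Case 2: 2x + 3 = -6
  2x = -9, so x = -9/2

x = -9/2, x = 3/2


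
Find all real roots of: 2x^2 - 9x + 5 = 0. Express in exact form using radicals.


Using the quadratic formula: x = (-b ± sqrt(b^2 - 4ac)) / (2a)
Here a = 2, b = -9, c = 5
Discriminant = b^2 - 4ac = (-9)^2 - 4(2)(5) = 81 - 40 = 41
Since discriminant = 41 > 0, there are two real roots.
x = (9 ± sqrt(41)) / 4
Numerically: x ≈ 3.8508 or x ≈ 0.6492

x = (9 + sqrt(41)) / 4 or x = (9 - sqrt(41)) / 4


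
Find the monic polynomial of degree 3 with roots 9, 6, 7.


A monic polynomial with roots 9, 6, 7 is:
p(x) = (x - 9)(x - 6)(x - 7)
After multiplying by (x - 9): x - 9
After multiplying by (x - 6): x^2 - 15x + 54
After multiplying by (x - 7): x^3 - 22x^2 + 159x - 378

x^3 - 22x^2 + 159x - 378


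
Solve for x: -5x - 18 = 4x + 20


Starting with: -5x - 18 = 4x + 20
Move all x terms to left: (-5 - 4)x = 20 + 18
Simplify: -9x = 38
Divide both sides by -9: x = -38/9

x = -38/9


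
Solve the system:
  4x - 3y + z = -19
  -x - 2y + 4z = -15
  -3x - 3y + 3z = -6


Using Cramer's rule. Expand each determinant along the first row.
D  = 4*[(-2)*3 - 4*(-3)] - (-3)*[(-1)*3 - 4*(-3)] + 1*[(-1)*(-3) - (-2)*(-3)]
  = 4*(6) - (-3)*(9) + 1*(-3) = 48
Dx = (-19)*[(-2)*3 - 4*(-3)] - (-3)*[(-15)*3 - 4*(-6)] + 1*[(-15)*(-3) - (-2)*(-6)]
  = (-19)*(6) - (-3)*(-21) + 1*(33) = -144
Dy = 4*[(-15)*3 - 4*(-6)] - (-19)*[(-1)*3 - 4*(-3)] + 1*[(-1)*(-6) - (-15)*(-3)]
  = 4*(-21) - (-19)*(9) + 1*(-39) = 48
Dz = 4*[(-2)*(-6) - (-15)*(-3)] - (-3)*[(-1)*(-6) - (-15)*(-3)] + (-19)*[(-1)*(-3) - (-2)*(-3)]
  = 4*(-33) - (-3)*(-39) + (-19)*(-3) = -192
x = Dx/D = -144/48 = -3, y = Dy/D = 48/48 = 1, z = Dz/D = -192/48 = -4
Check eq1: (4)(-3) + (-3)(1) + (1)(-4) = -19 = -19 ✓
Check eq2: (-1)(-3) + (-2)(1) + (4)(-4) = -15 = -15 ✓
Check eq3: (-3)(-3) + (-3)(1) + (3)(-4) = -6 = -6 ✓

x = -3, y = 1, z = -4


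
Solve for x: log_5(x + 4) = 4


Convert to exponential form: x + 4 = 5^4 = 625
x = 625 - 4 = 621
Check: log_5(621 + 4) = log_5(625) = log_5(625) = 4 ✓

x = 621


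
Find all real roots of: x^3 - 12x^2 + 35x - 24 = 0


Let p(x) = x^3 - 12x^2 + 35x - 24. By the rational root theorem (leading coefficient 1), any rational root is an integer divisor of 24: try ±1, ±2, ... in turn.
Test x = 1: value = 0 ✓, so (x - 1) is a factor.
Synthetic division by (x - 1): bring down 1; 1(1) - 12 = -11; (-11)(1) + 35 = 24; 24(1) - 24 = 0 → quotient x^2 - 11x + 24, remainder 0.
Solve the quadratic x^2 - 11x + 24 = 0: discriminant = (-11)^2 - 4(1)(24) = 121 - 96 = 25.
sqrt(25) = 5, so x = (11 ± 5)/2: x = 8 or x = 3.

x = 1, x = 3, x = 8


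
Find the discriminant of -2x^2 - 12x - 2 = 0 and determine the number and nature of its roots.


For ax^2 + bx + c = 0, discriminant D = b^2 - 4ac
Here a = -2, b = -12, c = -2
D = (-12)^2 - 4(-2)(-2) = 144 - 16 = 128

D = 128 > 0 but not a perfect square
The equation has 2 distinct real irrational roots.

Discriminant = 128, 2 distinct real irrational roots


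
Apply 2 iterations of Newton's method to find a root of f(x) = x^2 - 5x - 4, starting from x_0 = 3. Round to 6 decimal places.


Newton's method: x_(n+1) = x_n - f(x_n)/f'(x_n)
f(x) = x^2 - 5x - 4
f'(x) = 2x - 5

Iteration 1:
  f(3.000000) = -10.000000
  f'(3.000000) = 1.000000
  x_1 = 3.000000 - (-10.000000)/(1.000000) = 13.000000

Iteration 2:
  f(13.000000) = 100.000000
  f'(13.000000) = 21.000000
  x_2 = 13.000000 - (100.000000)/(21.000000) = 8.238095

x_2 = 8.238095


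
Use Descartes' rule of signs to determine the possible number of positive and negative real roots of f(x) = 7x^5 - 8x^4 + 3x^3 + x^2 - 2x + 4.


Descartes' rule of signs:

For positive roots, count sign changes in f(x) = 7x^5 - 8x^4 + 3x^3 + x^2 - 2x + 4:
Signs of coefficients: +, -, +, +, -, +
Number of sign changes: 4
Possible positive real roots: 4, 2, 0

For negative roots, examine f(-x) = -7x^5 - 8x^4 - 3x^3 + x^2 + 2x + 4:
Signs of coefficients: -, -, -, +, +, +
Number of sign changes: 1
Possible negative real roots: 1

Positive roots: 4 or 2 or 0; Negative roots: 1


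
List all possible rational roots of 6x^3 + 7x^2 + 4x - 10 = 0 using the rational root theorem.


Rational root theorem: possible roots are ±p/q where:
  p divides the constant term (-10): p ∈ {1, 2, 5, 10}
  q divides the leading coefficient (6): q ∈ {1, 2, 3, 6}

All possible rational roots: -10, -5, -10/3, -5/2, -2, -5/3, -1, -5/6, -2/3, -1/2, -1/3, -1/6, 1/6, 1/3, 1/2, 2/3, 5/6, 1, 5/3, 2, 5/2, 10/3, 5, 10

-10, -5, -10/3, -5/2, -2, -5/3, -1, -5/6, -2/3, -1/2, -1/3, -1/6, 1/6, 1/3, 1/2, 2/3, 5/6, 1, 5/3, 2, 5/2, 10/3, 5, 10


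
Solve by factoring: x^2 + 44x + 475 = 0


We need two numbers that multiply to 475 and add to 44.
Those numbers are 25 and 19 (since 25 * 19 = 475 and 25 + 19 = 44).
So x^2 + 44x + 475 = (x + 25)(x + 19) = 0
Setting each factor to zero: x = -25 or x = -19

x = -25, x = -19


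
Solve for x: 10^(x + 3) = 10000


Express both sides with the same base.
10000 = 10^4
Since the bases match, equate exponents: x + 3 = 4
So x = 4 - (3) = 1

x = 1


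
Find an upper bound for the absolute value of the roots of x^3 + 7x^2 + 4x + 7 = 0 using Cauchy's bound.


Cauchy's bound: all roots r satisfy |r| <= 1 + max(|a_i/a_n|) for i = 0,...,n-1
where a_n is the leading coefficient.

Coefficients: [1, 7, 4, 7]
Leading coefficient a_n = 1
Ratios |a_i/a_n|: 7, 4, 7
Maximum ratio: 7
Cauchy's bound: |r| <= 1 + 7 = 8

Upper bound = 8


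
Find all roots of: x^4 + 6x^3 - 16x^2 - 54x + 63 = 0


Let p(x) = x^4 + 6x^3 - 16x^2 - 54x + 63. By the rational root theorem (leading coefficient 1), any rational root is an integer divisor of 63: try ±1, ±2, ... in turn.
Test x = 1: value = 0 ✓, so (x - 1) is a factor.
Synthetic division by (x - 1): bring down 1; 1(1) + 6 = 7; 7(1) - 16 = -9; (-9)(1) - 54 = -63; (-63)(1) + 63 = 0 → quotient x^3 + 7x^2 - 9x - 63, remainder 0.
Continue with the quotient x^3 + 7x^2 - 9x - 63 (candidates must divide 63; re-test x = 1 first in case it repeats).
Test x = 1: value = -64 ≠ 0.
Test x = -1: value = -48 ≠ 0.
Test x = 3: value = 0 ✓, so (x - 3) is a factor.
Synthetic division by (x - 3): bring down 1; 1(3) + 7 = 10; 10(3) - 9 = 21; 21(3) - 63 = 0 → quotient x^2 + 10x + 21, remainder 0.
Solve the quadratic x^2 + 10x + 21 = 0: discriminant = 10^2 - 4(1)(21) = 100 - 84 = 16.
sqrt(16) = 4, so x = (-10 ± 4)/2: x = -3 or x = -7.
Collecting all roots found:

x = -7, x = -3, x = 1, x = 3


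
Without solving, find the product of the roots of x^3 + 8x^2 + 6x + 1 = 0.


By Vieta's formulas for x^3 + bx^2 + cx + d = 0:
  r1 + r2 + r3 = -b/a = -8
  r1*r2 + r1*r3 + r2*r3 = c/a = 6
  r1*r2*r3 = -d/a = -1


Product = -1


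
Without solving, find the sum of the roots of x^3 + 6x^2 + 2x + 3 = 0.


By Vieta's formulas for x^3 + bx^2 + cx + d = 0:
  r1 + r2 + r3 = -b/a = -6
  r1*r2 + r1*r3 + r2*r3 = c/a = 2
  r1*r2*r3 = -d/a = -3


Sum = -6


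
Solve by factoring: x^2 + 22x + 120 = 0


We need two numbers that multiply to 120 and add to 22.
Those numbers are 10 and 12 (since 10 * 12 = 120 and 10 + 12 = 22).
So x^2 + 22x + 120 = (x + 10)(x + 12) = 0
Setting each factor to zero: x = -10 or x = -12

x = -12, x = -10


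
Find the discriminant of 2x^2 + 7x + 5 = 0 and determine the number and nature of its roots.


For ax^2 + bx + c = 0, discriminant D = b^2 - 4ac
Here a = 2, b = 7, c = 5
D = (7)^2 - 4(2)(5) = 49 - 40 = 9

D = 9 > 0 and is a perfect square (sqrt = 3)
The equation has 2 distinct real rational roots.

Discriminant = 9, 2 distinct real rational roots


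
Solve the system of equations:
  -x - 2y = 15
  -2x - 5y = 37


Using Cramer's rule:
Determinant D = (-1)(-5) - (-2)(-2) = 5 - 4 = 1
Dx = (15)(-5) - (37)(-2) = -75 + 74 = -1
Dy = (-1)(37) - (-2)(15) = -37 + 30 = -7
x = Dx/D = -1/1 = -1
y = Dy/D = -7/1 = -7

x = -1, y = -7


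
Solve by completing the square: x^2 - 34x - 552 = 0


Start: x^2 - 34x - 552 = 0
Move constant: x^2 - 34x = 552
Half of -34 is -17, squared is 289
Add 289 to both sides: x^2 - 34x + 289 = 841
(x - 17)^2 = 841
x - 17 = ±29
x = 17 + 29 = 46 or x = 17 - 29 = -12

x = -12, x = 46


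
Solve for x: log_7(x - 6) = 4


Convert to exponential form: x - 6 = 7^4 = 2401
x = 2401 + 6 = 2407
Check: log_7(2407 - 6) = log_7(2401) = log_7(2401) = 4 ✓

x = 2407


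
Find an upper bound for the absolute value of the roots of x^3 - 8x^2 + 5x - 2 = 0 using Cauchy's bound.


Cauchy's bound: all roots r satisfy |r| <= 1 + max(|a_i/a_n|) for i = 0,...,n-1
where a_n is the leading coefficient.

Coefficients: [1, -8, 5, -2]
Leading coefficient a_n = 1
Ratios |a_i/a_n|: 8, 5, 2
Maximum ratio: 8
Cauchy's bound: |r| <= 1 + 8 = 9

Upper bound = 9


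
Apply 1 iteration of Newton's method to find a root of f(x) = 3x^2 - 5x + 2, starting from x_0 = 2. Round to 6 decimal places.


Newton's method: x_(n+1) = x_n - f(x_n)/f'(x_n)
f(x) = 3x^2 - 5x + 2
f'(x) = 6x - 5

Iteration 1:
  f(2.000000) = 4.000000
  f'(2.000000) = 7.000000
  x_1 = 2.000000 - (4.000000)/(7.000000) = 1.428571

x_1 = 1.428571


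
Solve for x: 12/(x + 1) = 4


Multiply both sides by (x + 1): 12 = 4(x + 1)
Distribute: 12 = 4x + 4
4x = 12 - 4 = 8
x = 2

x = 2


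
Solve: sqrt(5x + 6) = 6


Square both sides: 5x + 6 = 6^2 = 36
5x = 36 - 6 = 30
x = 6
Check: sqrt(5*6 + 6) = sqrt(36) = 6 ✓

x = 6


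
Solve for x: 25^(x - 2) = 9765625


Express both sides with the same base.
9765625 = 25^5
Since the bases match, equate exponents: x - 2 = 5
So x = 5 - (-2) = 7

x = 7


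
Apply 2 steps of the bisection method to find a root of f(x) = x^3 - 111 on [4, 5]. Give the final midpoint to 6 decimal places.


f(x) = x^3 - 111
f(4) = -47 < 0
f(5) = 14 > 0

Step 1: midpoint = (4.000000 + 5.000000)/2 = 4.500000
  f(4.500000) = -19.875000
  f(mid) < 0, so root is in [4.500000, 5.000000]

Step 2: midpoint = (4.500000 + 5.000000)/2 = 4.750000
  f(4.750000) = -3.828125
  f(mid) < 0, so root is in [4.750000, 5.000000]

midpoint = 4.750000


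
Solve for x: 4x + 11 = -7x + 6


Starting with: 4x + 11 = -7x + 6
Move all x terms to left: (4 + 7)x = 6 - 11
Simplify: 11x = -5
Divide both sides by 11: x = -5/11

x = -5/11


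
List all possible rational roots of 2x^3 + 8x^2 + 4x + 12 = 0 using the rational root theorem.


Rational root theorem: possible roots are ±p/q where:
  p divides the constant term (12): p ∈ {1, 2, 3, 4, 6, 12}
  q divides the leading coefficient (2): q ∈ {1, 2}

All possible rational roots: -12, -6, -4, -3, -2, -3/2, -1, -1/2, 1/2, 1, 3/2, 2, 3, 4, 6, 12

-12, -6, -4, -3, -2, -3/2, -1, -1/2, 1/2, 1, 3/2, 2, 3, 4, 6, 12


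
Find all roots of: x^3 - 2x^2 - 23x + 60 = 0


Let p(x) = x^3 - 2x^2 - 23x + 60. By the rational root theorem (leading coefficient 1), any rational root is an integer divisor of 60: try ±1, ±2, ... in turn.
Test x = 1: value = 36 ≠ 0.
Test x = -1: value = 80 ≠ 0.
Test x = 2: value = 14 ≠ 0.
Test x = -2: value = 90 ≠ 0.
Test x = 3: value = 0 ✓, so (x - 3) is a factor.
Synthetic division by (x - 3): bring down 1; 1(3) - 2 = 1; 1(3) - 23 = -20; (-20)(3) + 60 = 0 → quotient x^2 + x - 20, remainder 0.
Solve the quadratic x^2 + x - 20 = 0: discriminant = 1^2 - 4(1)(-20) = 1 + 80 = 81.
sqrt(81) = 9, so x = (-1 ± 9)/2: x = 4 or x = -5.
Collecting all roots found:

x = -5, x = 3, x = 4


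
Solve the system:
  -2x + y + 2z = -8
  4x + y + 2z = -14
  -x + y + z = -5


Using Cramer's rule. Expand each determinant along the first row.
D  = (-2)*[1*1 - 2*1] - 1*[4*1 - 2*(-1)] + 2*[4*1 - 1*(-1)]
  = (-2)*(-1) - 1*(6) + 2*(5) = 6
Dx = (-8)*[1*1 - 2*1] - 1*[(-14)*1 - 2*(-5)] + 2*[(-14)*1 - 1*(-5)]
  = (-8)*(-1) - 1*(-4) + 2*(-9) = -6
Dy = (-2)*[(-14)*1 - 2*(-5)] - (-8)*[4*1 - 2*(-1)] + 2*[4*(-5) - (-14)*(-1)]
  = (-2)*(-4) - (-8)*(6) + 2*(-34) = -12
Dz = (-2)*[1*(-5) - (-14)*1] - 1*[4*(-5) - (-14)*(-1)] + (-8)*[4*1 - 1*(-1)]
  = (-2)*(9) - 1*(-34) + (-8)*(5) = -24
x = Dx/D = -6/6 = -1, y = Dy/D = -12/6 = -2, z = Dz/D = -24/6 = -4
Check eq1: (-2)(-1) + (1)(-2) + (2)(-4) = -8 = -8 ✓
Check eq2: (4)(-1) + (1)(-2) + (2)(-4) = -14 = -14 ✓
Check eq3: (-1)(-1) + (1)(-2) + (1)(-4) = -5 = -5 ✓

x = -1, y = -2, z = -4


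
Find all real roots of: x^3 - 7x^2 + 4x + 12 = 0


Let p(x) = x^3 - 7x^2 + 4x + 12. By the rational root theorem (leading coefficient 1), any rational root is an integer divisor of 12: try ±1, ±2, ... in turn.
Test x = 1: value = 10 ≠ 0.
Test x = -1: value = 0 ✓, so (x + 1) is a factor.
Synthetic division by (x + 1): bring down 1; 1(-1) - 7 = -8; (-8)(-1) + 4 = 12; 12(-1) + 12 = 0 → quotient x^2 - 8x + 12, remainder 0.
Solve the quadratic x^2 - 8x + 12 = 0: discriminant = (-8)^2 - 4(1)(12) = 64 - 48 = 16.
sqrt(16) = 4, so x = (8 ± 4)/2: x = 6 or x = 2.

x = -1, x = 2, x = 6


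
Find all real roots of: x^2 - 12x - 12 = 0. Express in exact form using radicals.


Using the quadratic formula: x = (-b ± sqrt(b^2 - 4ac)) / (2a)
Here a = 1, b = -12, c = -12
Discriminant = b^2 - 4ac = (-12)^2 - 4(1)(-12) = 144 + 48 = 192
Since discriminant = 192 > 0, there are two real roots.
x = (12 ± 8*sqrt(3)) / 2
Simplifying: x = 6 ± 4*sqrt(3)
Numerically: x ≈ 12.9282 or x ≈ -0.9282

x = 6 + 4*sqrt(3) or x = 6 - 4*sqrt(3)


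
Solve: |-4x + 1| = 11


An absolute value equation |expr| = 11 gives two cases:
Case 1: -4x + 1 = 11
  -4x = 10, so x = -5/2
Case 2: -4x + 1 = -11
  -4x = -12, so x = 3

x = -5/2, x = 3


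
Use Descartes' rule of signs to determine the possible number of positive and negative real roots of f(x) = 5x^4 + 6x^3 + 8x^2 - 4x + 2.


Descartes' rule of signs:

For positive roots, count sign changes in f(x) = 5x^4 + 6x^3 + 8x^2 - 4x + 2:
Signs of coefficients: +, +, +, -, +
Number of sign changes: 2
Possible positive real roots: 2, 0

For negative roots, examine f(-x) = 5x^4 - 6x^3 + 8x^2 + 4x + 2:
Signs of coefficients: +, -, +, +, +
Number of sign changes: 2
Possible negative real roots: 2, 0

Positive roots: 2 or 0; Negative roots: 2 or 0


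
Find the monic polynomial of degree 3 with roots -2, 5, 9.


A monic polynomial with roots -2, 5, 9 is:
p(x) = (x + 2)(x - 5)(x - 9)
After multiplying by (x + 2): x + 2
After multiplying by (x - 5): x^2 - 3x - 10
After multiplying by (x - 9): x^3 - 12x^2 + 17x + 90

x^3 - 12x^2 + 17x + 90


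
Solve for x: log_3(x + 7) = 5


Convert to exponential form: x + 7 = 3^5 = 243
x = 243 - 7 = 236
Check: log_3(236 + 7) = log_3(243) = log_3(243) = 5 ✓

x = 236


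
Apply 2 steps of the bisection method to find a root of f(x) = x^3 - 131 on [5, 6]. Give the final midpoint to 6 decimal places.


f(x) = x^3 - 131
f(5) = -6 < 0
f(6) = 85 > 0

Step 1: midpoint = (5.000000 + 6.000000)/2 = 5.500000
  f(5.500000) = 35.375000
  f(mid) > 0, so root is in [5.000000, 5.500000]

Step 2: midpoint = (5.000000 + 5.500000)/2 = 5.250000
  f(5.250000) = 13.703125
  f(mid) > 0, so root is in [5.000000, 5.250000]

midpoint = 5.250000


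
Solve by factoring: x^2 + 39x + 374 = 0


We need two numbers that multiply to 374 and add to 39.
Those numbers are 22 and 17 (since 22 * 17 = 374 and 22 + 17 = 39).
So x^2 + 39x + 374 = (x + 22)(x + 17) = 0
Setting each factor to zero: x = -22 or x = -17

x = -22, x = -17


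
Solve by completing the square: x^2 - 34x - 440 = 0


Start: x^2 - 34x - 440 = 0
Move constant: x^2 - 34x = 440
Half of -34 is -17, squared is 289
Add 289 to both sides: x^2 - 34x + 289 = 729
(x - 17)^2 = 729
x - 17 = ±27
x = 17 + 27 = 44 or x = 17 - 27 = -10

x = -10, x = 44


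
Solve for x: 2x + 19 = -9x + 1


Starting with: 2x + 19 = -9x + 1
Move all x terms to left: (2 + 9)x = 1 - 19
Simplify: 11x = -18
Divide both sides by 11: x = -18/11

x = -18/11


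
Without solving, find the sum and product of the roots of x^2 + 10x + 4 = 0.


By Vieta's formulas for ax^2 + bx + c = 0:
  Sum of roots = -b/a
  Product of roots = c/a

Here a = 1, b = 10, c = 4
Sum = -(10)/1 = -10
Product = 4/1 = 4

Sum = -10, Product = 4


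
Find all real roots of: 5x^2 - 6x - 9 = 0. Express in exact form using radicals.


Using the quadratic formula: x = (-b ± sqrt(b^2 - 4ac)) / (2a)
Here a = 5, b = -6, c = -9
Discriminant = b^2 - 4ac = (-6)^2 - 4(5)(-9) = 36 + 180 = 216
Since discriminant = 216 > 0, there are two real roots.
x = (6 ± 6*sqrt(6)) / 10
Simplifying: x = (3 ± 3*sqrt(6)) / 5
Numerically: x ≈ 2.0697 or x ≈ -0.8697

x = (3 + 3*sqrt(6)) / 5 or x = (3 - 3*sqrt(6)) / 5


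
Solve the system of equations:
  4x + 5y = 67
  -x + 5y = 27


Using Cramer's rule:
Determinant D = (4)(5) - (-1)(5) = 20 + 5 = 25
Dx = (67)(5) - (27)(5) = 335 - 135 = 200
Dy = (4)(27) - (-1)(67) = 108 + 67 = 175
x = Dx/D = 200/25 = 8
y = Dy/D = 175/25 = 7

x = 8, y = 7


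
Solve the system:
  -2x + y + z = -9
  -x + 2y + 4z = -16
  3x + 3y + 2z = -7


Using Cramer's rule. Expand each determinant along the first row.
D  = (-2)*[2*2 - 4*3] - 1*[(-1)*2 - 4*3] + 1*[(-1)*3 - 2*3]
  = (-2)*(-8) - 1*(-14) + 1*(-9) = 21
Dx = (-9)*[2*2 - 4*3] - 1*[(-16)*2 - 4*(-7)] + 1*[(-16)*3 - 2*(-7)]
  = (-9)*(-8) - 1*(-4) + 1*(-34) = 42
Dy = (-2)*[(-16)*2 - 4*(-7)] - (-9)*[(-1)*2 - 4*3] + 1*[(-1)*(-7) - (-16)*3]
  = (-2)*(-4) - (-9)*(-14) + 1*(55) = -63
Dz = (-2)*[2*(-7) - (-16)*3] - 1*[(-1)*(-7) - (-16)*3] + (-9)*[(-1)*3 - 2*3]
  = (-2)*(34) - 1*(55) + (-9)*(-9) = -42
x = Dx/D = 42/21 = 2, y = Dy/D = -63/21 = -3, z = Dz/D = -42/21 = -2
Check eq1: (-2)(2) + (1)(-3) + (1)(-2) = -9 = -9 ✓
Check eq2: (-1)(2) + (2)(-3) + (4)(-2) = -16 = -16 ✓
Check eq3: (3)(2) + (3)(-3) + (2)(-2) = -7 = -7 ✓

x = 2, y = -3, z = -2


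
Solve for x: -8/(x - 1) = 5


Multiply both sides by (x - 1): -8 = 5(x - 1)
Distribute: -8 = 5x - 5
5x = -8 + 5 = -3
x = -3/5

x = -3/5


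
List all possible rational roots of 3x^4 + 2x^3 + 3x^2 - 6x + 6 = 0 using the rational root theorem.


Rational root theorem: possible roots are ±p/q where:
  p divides the constant term (6): p ∈ {1, 2, 3, 6}
  q divides the leading coefficient (3): q ∈ {1, 3}

All possible rational roots: -6, -3, -2, -1, -2/3, -1/3, 1/3, 2/3, 1, 2, 3, 6

-6, -3, -2, -1, -2/3, -1/3, 1/3, 2/3, 1, 2, 3, 6


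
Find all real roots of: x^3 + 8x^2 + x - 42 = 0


Let p(x) = x^3 + 8x^2 + x - 42. By the rational root theorem (leading coefficient 1), any rational root is an integer divisor of 42: try ±1, ±2, ... in turn.
Test x = 1: value = -32 ≠ 0.
Test x = -1: value = -36 ≠ 0.
Test x = 2: value = 0 ✓, so (x - 2) is a factor.
Synthetic division by (x - 2): bring down 1; 1(2) + 8 = 10; 10(2) + 1 = 21; 21(2) - 42 = 0 → quotient x^2 + 10x + 21, remainder 0.
Solve the quadratic x^2 + 10x + 21 = 0: discriminant = 10^2 - 4(1)(21) = 100 - 84 = 16.
sqrt(16) = 4, so x = (-10 ± 4)/2: x = -3 or x = -7.

x = -7, x = -3, x = 2


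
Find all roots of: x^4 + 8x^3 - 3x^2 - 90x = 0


The constant term is 0, so x = 0 is a root. Factor out x:
  x^3 + 8x^2 - 3x - 90 = 0
Let p(x) = x^3 + 8x^2 - 3x - 90. By the rational root theorem (leading coefficient 1), any rational root is an integer divisor of 90: try ±1, ±2, ... in turn.
Test x = 1: value = -84 ≠ 0.
Test x = -1: value = -80 ≠ 0.
Test x = 2: value = -56 ≠ 0.
Test x = -2: value = -60 ≠ 0.
Test x = 3: value = 0 ✓, so (x - 3) is a factor.
Synthetic division by (x - 3): bring down 1; 1(3) + 8 = 11; 11(3) - 3 = 30; 30(3) - 90 = 0 → quotient x^2 + 11x + 30, remainder 0.
Solve the quadratic x^2 + 11x + 30 = 0: discriminant = 11^2 - 4(1)(30) = 121 - 120 = 1.
sqrt(1) = 1, so x = (-11 ± 1)/2: x = -5 or x = -6.
Collecting all roots found:

x = -6, x = -5, x = 0, x = 3


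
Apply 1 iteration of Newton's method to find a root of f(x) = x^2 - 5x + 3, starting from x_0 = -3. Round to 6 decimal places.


Newton's method: x_(n+1) = x_n - f(x_n)/f'(x_n)
f(x) = x^2 - 5x + 3
f'(x) = 2x - 5

Iteration 1:
  f(-3.000000) = 27.000000
  f'(-3.000000) = -11.000000
  x_1 = -3.000000 - (27.000000)/(-11.000000) = -0.545455

x_1 = -0.545455


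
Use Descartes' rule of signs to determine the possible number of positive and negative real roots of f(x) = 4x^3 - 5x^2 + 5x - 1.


Descartes' rule of signs:

For positive roots, count sign changes in f(x) = 4x^3 - 5x^2 + 5x - 1:
Signs of coefficients: +, -, +, -
Number of sign changes: 3
Possible positive real roots: 3, 1

For negative roots, examine f(-x) = -4x^3 - 5x^2 - 5x - 1:
Signs of coefficients: -, -, -, -
Number of sign changes: 0
Possible negative real roots: 0

Positive roots: 3 or 1; Negative roots: 0


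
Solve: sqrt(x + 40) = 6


Square both sides: x + 40 = 6^2 = 36
x = 36 - 40 = -4
x = -4
Check: sqrt(1*(-4) + 40) = sqrt(36) = 6 ✓

x = -4


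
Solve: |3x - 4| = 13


An absolute value equation |expr| = 13 gives two cases:
Case 1: 3x - 4 = 13
  3x = 17, so x = 17/3
Case 2: 3x - 4 = -13
  3x = -9, so x = -3

x = -3, x = 17/3


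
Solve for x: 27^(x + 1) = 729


Express both sides with the same base.
729 = 27^2
Since the bases match, equate exponents: x + 1 = 2
So x = 2 - (1) = 1

x = 1


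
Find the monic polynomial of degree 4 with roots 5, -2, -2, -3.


A monic polynomial with roots 5, -2, -2, -3 is:
p(x) = (x - 5)(x + 2)(x + 2)(x + 3)
After multiplying by (x - 5): x - 5
After multiplying by (x + 2): x^2 - 3x - 10
After multiplying by (x + 2): x^3 - x^2 - 16x - 20
After multiplying by (x + 3): x^4 + 2x^3 - 19x^2 - 68x - 60

x^4 + 2x^3 - 19x^2 - 68x - 60


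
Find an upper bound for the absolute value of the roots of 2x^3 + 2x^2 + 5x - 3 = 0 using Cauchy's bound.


Cauchy's bound: all roots r satisfy |r| <= 1 + max(|a_i/a_n|) for i = 0,...,n-1
where a_n is the leading coefficient.

Coefficients: [2, 2, 5, -3]
Leading coefficient a_n = 2
Ratios |a_i/a_n|: 1, 5/2, 3/2
Maximum ratio: 5/2
Cauchy's bound: |r| <= 1 + 5/2 = 7/2

Upper bound = 7/2


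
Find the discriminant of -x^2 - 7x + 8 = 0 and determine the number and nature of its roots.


For ax^2 + bx + c = 0, discriminant D = b^2 - 4ac
Here a = -1, b = -7, c = 8
D = (-7)^2 - 4(-1)(8) = 49 + 32 = 81

D = 81 > 0 and is a perfect square (sqrt = 9)
The equation has 2 distinct real rational roots.

Discriminant = 81, 2 distinct real rational roots


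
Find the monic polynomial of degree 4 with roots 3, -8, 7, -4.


A monic polynomial with roots 3, -8, 7, -4 is:
p(x) = (x - 3)(x + 8)(x - 7)(x + 4)
After multiplying by (x - 3): x - 3
After multiplying by (x + 8): x^2 + 5x - 24
After multiplying by (x - 7): x^3 - 2x^2 - 59x + 168
After multiplying by (x + 4): x^4 + 2x^3 - 67x^2 - 68x + 672

x^4 + 2x^3 - 67x^2 - 68x + 672


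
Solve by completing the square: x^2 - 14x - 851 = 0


Start: x^2 - 14x - 851 = 0
Move constant: x^2 - 14x = 851
Half of -14 is -7, squared is 49
Add 49 to both sides: x^2 - 14x + 49 = 900
(x - 7)^2 = 900
x - 7 = ±30
x = 7 + 30 = 37 or x = 7 - 30 = -23

x = -23, x = 37


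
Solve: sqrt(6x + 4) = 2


Square both sides: 6x + 4 = 2^2 = 4
6x = 4 - 4 = 0
x = 0
Check: sqrt(6*0 + 4) = sqrt(4) = 2 ✓

x = 0


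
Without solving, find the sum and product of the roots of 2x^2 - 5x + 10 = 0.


By Vieta's formulas for ax^2 + bx + c = 0:
  Sum of roots = -b/a
  Product of roots = c/a

Here a = 2, b = -5, c = 10
Sum = -(-5)/2 = 5/2
Product = 10/2 = 5

Sum = 5/2, Product = 5


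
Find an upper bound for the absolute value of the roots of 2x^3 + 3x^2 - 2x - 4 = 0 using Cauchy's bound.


Cauchy's bound: all roots r satisfy |r| <= 1 + max(|a_i/a_n|) for i = 0,...,n-1
where a_n is the leading coefficient.

Coefficients: [2, 3, -2, -4]
Leading coefficient a_n = 2
Ratios |a_i/a_n|: 3/2, 1, 2
Maximum ratio: 2
Cauchy's bound: |r| <= 1 + 2 = 3

Upper bound = 3


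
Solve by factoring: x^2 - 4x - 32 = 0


We need two numbers that multiply to -32 and add to -4.
Those numbers are 4 and -8 (since 4 * (-8) = -32 and 4 + (-8) = -4).
So x^2 - 4x - 32 = (x + 4)(x - 8) = 0
Setting each factor to zero: x = -4 or x = 8

x = -4, x = 8


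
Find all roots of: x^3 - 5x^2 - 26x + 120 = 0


Let p(x) = x^3 - 5x^2 - 26x + 120. By the rational root theorem (leading coefficient 1), any rational root is an integer divisor of 120: try ±1, ±2, ... in turn.
Test x = 1: value = 90 ≠ 0.
Test x = -1: value = 140 ≠ 0.
Test x = 2: value = 56 ≠ 0.
Test x = -2: value = 144 ≠ 0.
Test x = 3: value = 24 ≠ 0.
Test x = -3: value = 126 ≠ 0.
Test x = 4: value = 0 ✓, so (x - 4) is a factor.
Synthetic division by (x - 4): bring down 1; 1(4) - 5 = -1; (-1)(4) - 26 = -30; (-30)(4) + 120 = 0 → quotient x^2 - x - 30, remainder 0.
Solve the quadratic x^2 - x - 30 = 0: discriminant = (-1)^2 - 4(1)(-30) = 1 + 120 = 121.
sqrt(121) = 11, so x = (1 ± 11)/2: x = 6 or x = -5.
Collecting all roots found:

x = -5, x = 4, x = 6


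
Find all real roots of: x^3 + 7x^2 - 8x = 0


The constant term is 0, so x = 0 is a root. Factor out x:
  x(x^2 + 7x - 8) = 0
Solve the quadratic x^2 + 7x - 8 = 0: discriminant = 7^2 - 4(1)(-8) = 49 + 32 = 81.
sqrt(81) = 9, so x = (-7 ± 9)/2: x = 1 or x = -8.

x = -8, x = 0, x = 1


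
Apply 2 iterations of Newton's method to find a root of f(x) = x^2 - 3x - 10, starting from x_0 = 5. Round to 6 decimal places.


Newton's method: x_(n+1) = x_n - f(x_n)/f'(x_n)
f(x) = x^2 - 3x - 10
f'(x) = 2x - 3

Iteration 1:
  f(5.000000) = 0.000000
  f'(5.000000) = 7.000000
  x_1 = 5.000000 - (0.000000)/(7.000000) = 5.000000

Iteration 2:
  f(5.000000) = 0.000000
  f'(5.000000) = 7.000000
  x_2 = 5.000000 - (0.000000)/(7.000000) = 5.000000

x_2 = 5.000000
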